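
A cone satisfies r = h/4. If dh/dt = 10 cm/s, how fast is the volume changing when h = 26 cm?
845π/2 cm³/s

V = (1/3)π(h/4)²h = πh³/48
dV/dt = πh²/16 · 10
At h = 26: dV/dt = 845π/2 cm³/s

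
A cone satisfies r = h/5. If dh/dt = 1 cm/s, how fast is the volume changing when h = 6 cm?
36π/25 cm³/s

V = (1/3)π(h/5)²h = πh³/75
dV/dt = πh²/25 · 1
At h = 6: dV/dt = 36π/25 cm³/s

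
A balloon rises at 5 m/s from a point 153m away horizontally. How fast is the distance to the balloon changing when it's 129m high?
43√178/178 ≈ 3.223 m/s

z² = 153² + y²
z = √(153² + 129²) = 15√178
dz/dt = y/z · dy/dt = 129/(15√178) · 5 = 43√178/178 ≈ 3.223 m/s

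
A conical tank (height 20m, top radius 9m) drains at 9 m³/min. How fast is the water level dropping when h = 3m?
400/(81π) ≈ 1.572 m/min

r/h = 9/20, so r = (9/20)h
V = (1/3)πr²h = (1/3)π((9/20)h)²h = (27/400)πh³
dV/dh = (81/400)πh²
dh/dt = (dV/dt)/(dV/dh) = -9/((81/400)π·3²) = -400/(81π) m/min
The level is dropping at 400/(81π) ≈ 1.572 m/min.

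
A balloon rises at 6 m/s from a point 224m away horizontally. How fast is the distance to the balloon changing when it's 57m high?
342√2137/10685 ≈ 1.48 m/s

z² = 224² + y²
z = √(224² + 57²) = 5√2137
dz/dt = y/z · dy/dt = 57/(5√2137) · 6 = 342√2137/10685 ≈ 1.48 m/s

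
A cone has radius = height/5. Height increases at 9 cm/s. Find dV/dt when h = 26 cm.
6084π/25 cm³/s

V = (1/3)π(h/5)²h = πh³/75
dV/dt = πh²/25 · 9
At h = 26: dV/dt = 6084π/25 cm³/s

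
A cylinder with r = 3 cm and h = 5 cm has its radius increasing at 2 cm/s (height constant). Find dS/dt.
44π cm²/s

S = 2πrh + 2πr² (lateral + bases)
dS/dt = (2πh + 4πr)·dr/dt = (2π·5 + 4π·3)·2
= 44π cm²/s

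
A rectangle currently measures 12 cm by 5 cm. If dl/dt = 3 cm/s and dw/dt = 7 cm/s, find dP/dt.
20 cm/s

P = 2(l + w)
dP/dt = 2(dl/dt + dw/dt) = 2(3 + 7) = 20 cm/s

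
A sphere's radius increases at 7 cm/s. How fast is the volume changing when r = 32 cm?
28672π cm³/s

V = (4/3)πr³
dV/dt = dV/dr · dr/dt = 4πr² · 7
At r = 32: dV/dt = 28672π cm³/s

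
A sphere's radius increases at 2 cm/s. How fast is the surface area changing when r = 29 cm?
464π cm²/s

S = 4πr²
dS/dt = dS/dr · dr/dt = 8πr · 2
At r = 29: dS/dt = 464π cm²/s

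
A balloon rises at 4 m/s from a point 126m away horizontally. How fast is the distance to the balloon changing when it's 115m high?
460√29101/29101 ≈ 2.697 m/s

z² = 126² + y²
z = √(126² + 115²) = √29101
dz/dt = y/z · dy/dt = 115/√29101 · 4 = 460√29101/29101 ≈ 2.697 m/s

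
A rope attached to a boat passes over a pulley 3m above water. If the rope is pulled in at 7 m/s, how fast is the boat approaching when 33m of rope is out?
77√30/60 ≈ 7.029 m/s

rope² = x² + 3²
x = √(33² - 3²) = 6√30
dx/dt = (rope/x) · d(rope)/dt = (33/(6√30)) · (-7) = -77√30/60 m/s
The boat approaches at 77√30/60 ≈ 7.029 m/s.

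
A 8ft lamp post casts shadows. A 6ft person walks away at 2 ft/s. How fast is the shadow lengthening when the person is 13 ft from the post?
6 ft/s

By similar triangles: 8/(x+s) = 6/s
Solving: s = 6x/2
ds/dt = 6/2 · dx/dt = 3 · 2 = 6 ft/s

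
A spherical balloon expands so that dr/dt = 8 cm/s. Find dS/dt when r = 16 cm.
1024π cm²/s

S = 4πr²
dS/dt = dS/dr · dr/dt = 8πr · 8
At r = 16: dS/dt = 1024π cm²/s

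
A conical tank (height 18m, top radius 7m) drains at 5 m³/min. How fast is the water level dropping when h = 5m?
324/(245π) ≈ 0.4209 m/min

r/h = 7/18, so r = (7/18)h
V = (1/3)πr²h = (1/3)π((7/18)h)²h = (49/972)πh³
dV/dh = (49/324)πh²
dh/dt = (dV/dt)/(dV/dh) = -5/((49/324)π·5²) = -324/(245π) m/min
The level is dropping at 324/(245π) ≈ 0.4209 m/min.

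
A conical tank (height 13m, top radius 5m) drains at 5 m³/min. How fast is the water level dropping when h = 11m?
169/(605π) ≈ 0.08892 m/min

r/h = 5/13, so r = (5/13)h
V = (1/3)πr²h = (1/3)π((5/13)h)²h = (25/507)πh³
dV/dh = (25/169)πh²
dh/dt = (dV/dt)/(dV/dh) = -5/((25/169)π·11²) = -169/(605π) m/min
The level is dropping at 169/(605π) ≈ 0.08892 m/min.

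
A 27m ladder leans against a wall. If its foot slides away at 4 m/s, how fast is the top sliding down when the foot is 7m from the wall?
7√170/85 ≈ 1.074 m/s

x² + y² = 27²
2x·dx/dt + 2y·dy/dt = 0
dy/dt = -x/y · dx/dt = -7/(2√170) · 4 = -7√170/85 m/s
The top is descending at 7√170/85 ≈ 1.074 m/s.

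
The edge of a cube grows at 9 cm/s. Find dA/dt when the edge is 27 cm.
2916 cm²/s

A = 6s²
dA/dt = 12s · ds/dt = 12·27·9 = 2916 cm²/s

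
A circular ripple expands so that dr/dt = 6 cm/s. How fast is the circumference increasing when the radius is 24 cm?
12π cm/s

C = 2πr
dC/dt = 2π · dr/dt = 2π · 6 = 12π cm/s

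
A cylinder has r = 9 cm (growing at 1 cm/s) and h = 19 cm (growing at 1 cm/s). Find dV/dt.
423π cm³/s

V = πr²h
dV/dt = 2πrh·dr/dt + πr²·dh/dt
= 2π(9)(19)(1) + π(9)²(1)
= 423π cm³/s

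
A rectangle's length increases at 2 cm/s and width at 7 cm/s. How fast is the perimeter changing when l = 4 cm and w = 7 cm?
18 cm/s

P = 2(l + w)
dP/dt = 2(dl/dt + dw/dt) = 2(2 + 7) = 18 cm/s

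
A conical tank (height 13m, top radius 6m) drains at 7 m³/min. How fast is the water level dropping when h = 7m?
169/(252π) ≈ 0.2135 m/min

r/h = 6/13, so r = (6/13)h
V = (1/3)πr²h = (1/3)π((6/13)h)²h = (12/169)πh³
dV/dh = (36/169)πh²
dh/dt = (dV/dt)/(dV/dh) = -7/((36/169)π·7²) = -169/(252π) m/min
The level is dropping at 169/(252π) ≈ 0.2135 m/min.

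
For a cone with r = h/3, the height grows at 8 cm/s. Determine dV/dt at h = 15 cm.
200π cm³/s

V = (1/3)π(h/3)²h = πh³/27
dV/dt = πh²/9 · 8
At h = 15: dV/dt = 200π cm³/s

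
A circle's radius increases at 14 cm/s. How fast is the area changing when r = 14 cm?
392π cm²/s

A = πr²
dA/dt = 2πr · dr/dt = 2π(14)(14) = 392π cm²/s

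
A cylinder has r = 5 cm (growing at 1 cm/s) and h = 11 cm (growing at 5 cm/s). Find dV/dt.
235π cm³/s

V = πr²h
dV/dt = 2πrh·dr/dt + πr²·dh/dt
= 2π(5)(11)(1) + π(5)²(5)
= 235π cm³/s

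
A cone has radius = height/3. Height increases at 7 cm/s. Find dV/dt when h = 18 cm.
252π cm³/s

V = (1/3)π(h/3)²h = πh³/27
dV/dt = πh²/9 · 7
At h = 18: dV/dt = 252π cm³/s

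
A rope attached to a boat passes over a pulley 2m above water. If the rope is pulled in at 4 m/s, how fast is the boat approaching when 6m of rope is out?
3√2 ≈ 4.243 m/s

rope² = x² + 2²
x = √(6² - 2²) = 4√2
dx/dt = (rope/x) · d(rope)/dt = (6/(4√2)) · (-4) = -3√2 m/s
The boat approaches at 3√2 ≈ 4.243 m/s.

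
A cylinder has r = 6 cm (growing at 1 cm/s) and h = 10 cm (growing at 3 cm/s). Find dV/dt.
228π cm³/s

V = πr²h
dV/dt = 2πrh·dr/dt + πr²·dh/dt
= 2π(6)(10)(1) + π(6)²(3)
= 228π cm³/s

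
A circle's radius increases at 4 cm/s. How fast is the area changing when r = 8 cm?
64π cm²/s

A = πr²
dA/dt = 2πr · dr/dt = 2π(8)(4) = 64π cm²/s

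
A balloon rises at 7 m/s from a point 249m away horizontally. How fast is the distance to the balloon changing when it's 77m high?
539√67930/67930 ≈ 2.068 m/s

z² = 249² + y²
z = √(249² + 77²) = √67930
dz/dt = y/z · dy/dt = 77/√67930 · 7 = 539√67930/67930 ≈ 2.068 m/s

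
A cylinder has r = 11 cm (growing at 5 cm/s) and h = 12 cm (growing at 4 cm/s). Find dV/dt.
1804π cm³/s

V = πr²h
dV/dt = 2πrh·dr/dt + πr²·dh/dt
= 2π(11)(12)(5) + π(11)²(4)
= 1804π cm³/s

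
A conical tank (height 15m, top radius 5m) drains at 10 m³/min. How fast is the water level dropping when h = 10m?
9/(10π) ≈ 0.2865 m/min

r/h = 5/15, so r = (1/3)h
V = (1/3)πr²h = (1/3)π((1/3)h)²h = (1/27)πh³
dV/dh = (1/9)πh²
dh/dt = (dV/dt)/(dV/dh) = -10/((1/9)π·10²) = -9/(10π) m/min
The level is dropping at 9/(10π) ≈ 0.2865 m/min.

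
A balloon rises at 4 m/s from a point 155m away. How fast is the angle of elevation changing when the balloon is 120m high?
0.016135 rad/s

tan(θ) = y/155
sec²(θ) · dθ/dt = (1/155) · dy/dt
dθ/dt = cos²(θ)/155 · 4 = 155/(155² + 120²) · 4
dθ/dt = 0.016135 rad/s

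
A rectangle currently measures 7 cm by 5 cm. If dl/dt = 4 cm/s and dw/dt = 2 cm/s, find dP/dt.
12 cm/s

P = 2(l + w)
dP/dt = 2(dl/dt + dw/dt) = 2(4 + 2) = 12 cm/s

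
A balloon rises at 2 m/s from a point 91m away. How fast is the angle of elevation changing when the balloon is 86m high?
0.011609 rad/s

tan(θ) = y/91
sec²(θ) · dθ/dt = (1/91) · dy/dt
dθ/dt = cos²(θ)/91 · 2 = 91/(91² + 86²) · 2
dθ/dt = 0.011609 rad/s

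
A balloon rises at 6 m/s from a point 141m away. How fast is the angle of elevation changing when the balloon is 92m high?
0.029847 rad/s

tan(θ) = y/141
sec²(θ) · dθ/dt = (1/141) · dy/dt
dθ/dt = cos²(θ)/141 · 6 = 141/(141² + 92²) · 6
dθ/dt = 0.029847 rad/s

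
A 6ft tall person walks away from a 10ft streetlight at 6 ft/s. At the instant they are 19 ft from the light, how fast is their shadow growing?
9 ft/s

By similar triangles: 10/(x+s) = 6/s
Solving: s = 6x/4
ds/dt = 6/4 · dx/dt = 3/2 · 6 = 9 ft/s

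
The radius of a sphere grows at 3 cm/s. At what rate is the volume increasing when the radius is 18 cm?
3888π cm³/s

V = (4/3)πr³
dV/dt = dV/dr · dr/dt = 4πr² · 3
At r = 18: dV/dt = 3888π cm³/s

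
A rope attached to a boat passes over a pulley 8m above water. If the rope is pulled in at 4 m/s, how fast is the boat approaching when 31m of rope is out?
124√897/897 ≈ 4.14 m/s

rope² = x² + 8²
x = √(31² - 8²) = √897
dx/dt = (rope/x) · d(rope)/dt = (31/√897) · (-4) = -124√897/897 m/s
The boat approaches at 124√897/897 ≈ 4.14 m/s.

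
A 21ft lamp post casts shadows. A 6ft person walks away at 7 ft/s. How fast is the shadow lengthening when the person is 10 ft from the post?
14/5 ft/s

By similar triangles: 21/(x+s) = 6/s
Solving: s = 6x/15
ds/dt = 6/15 · dx/dt = 2/5 · 7 = 14/5 ft/s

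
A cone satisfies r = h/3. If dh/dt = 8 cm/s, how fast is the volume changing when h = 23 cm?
4232π/9 cm³/s

V = (1/3)π(h/3)²h = πh³/27
dV/dt = πh²/9 · 8
At h = 23: dV/dt = 4232π/9 cm³/s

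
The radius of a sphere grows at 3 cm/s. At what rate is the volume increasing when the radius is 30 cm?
10800π cm³/s

V = (4/3)πr³
dV/dt = dV/dr · dr/dt = 4πr² · 3
At r = 30: dV/dt = 10800π cm³/s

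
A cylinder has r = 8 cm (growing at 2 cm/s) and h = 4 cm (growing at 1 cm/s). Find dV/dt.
192π cm³/s

V = πr²h
dV/dt = 2πrh·dr/dt + πr²·dh/dt
= 2π(8)(4)(2) + π(8)²(1)
= 192π cm³/s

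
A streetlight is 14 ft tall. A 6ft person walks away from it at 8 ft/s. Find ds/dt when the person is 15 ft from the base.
6 ft/s

By similar triangles: 14/(x+s) = 6/s
Solving: s = 6x/8
ds/dt = 6/8 · dx/dt = 3/4 · 8 = 6 ft/s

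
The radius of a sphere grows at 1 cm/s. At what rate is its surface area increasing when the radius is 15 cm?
120π cm²/s

S = 4πr²
dS/dt = dS/dr · dr/dt = 8πr · 1
At r = 15: dS/dt = 120π cm²/s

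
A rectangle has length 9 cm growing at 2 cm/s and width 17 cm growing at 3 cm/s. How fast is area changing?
61 cm²/s

A = lw
dA/dt = w·dl/dt + l·dw/dt = 17·2 + 9·3 = 61 cm²/s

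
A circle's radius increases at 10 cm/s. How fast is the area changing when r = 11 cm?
220π cm²/s

A = πr²
dA/dt = 2πr · dr/dt = 2π(11)(10) = 220π cm²/s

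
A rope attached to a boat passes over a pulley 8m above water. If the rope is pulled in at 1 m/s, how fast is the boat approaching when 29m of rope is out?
29√777/777 ≈ 1.04 m/s

rope² = x² + 8²
x = √(29² - 8²) = √777
dx/dt = (rope/x) · d(rope)/dt = (29/√777) · (-1) = -29√777/777 m/s
The boat approaches at 29√777/777 ≈ 1.04 m/s.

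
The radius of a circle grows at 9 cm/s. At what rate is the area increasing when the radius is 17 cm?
306π cm²/s

A = πr²
dA/dt = 2πr · dr/dt = 2π(17)(9) = 306π cm²/s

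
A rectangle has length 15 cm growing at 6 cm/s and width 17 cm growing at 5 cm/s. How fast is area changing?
177 cm²/s

A = lw
dA/dt = w·dl/dt + l·dw/dt = 17·6 + 15·5 = 177 cm²/s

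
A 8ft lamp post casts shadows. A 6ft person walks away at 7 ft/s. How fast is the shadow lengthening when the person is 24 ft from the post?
21 ft/s

By similar triangles: 8/(x+s) = 6/s
Solving: s = 6x/2
ds/dt = 6/2 · dx/dt = 3 · 7 = 21 ft/s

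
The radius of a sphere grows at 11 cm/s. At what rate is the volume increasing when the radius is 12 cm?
6336π cm³/s

V = (4/3)πr³
dV/dt = dV/dr · dr/dt = 4πr² · 11
At r = 12: dV/dt = 6336π cm³/s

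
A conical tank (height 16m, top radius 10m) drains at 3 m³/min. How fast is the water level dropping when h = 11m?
192/(3025π) ≈ 0.0202 m/min

r/h = 10/16, so r = (5/8)h
V = (1/3)πr²h = (1/3)π((5/8)h)²h = (25/192)πh³
dV/dh = (25/64)πh²
dh/dt = (dV/dt)/(dV/dh) = -3/((25/64)π·11²) = -192/(3025π) m/min
The level is dropping at 192/(3025π) ≈ 0.0202 m/min.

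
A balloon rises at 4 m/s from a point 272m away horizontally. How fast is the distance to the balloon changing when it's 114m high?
228√21745/21745 ≈ 1.546 m/s

z² = 272² + y²
z = √(272² + 114²) = 2√21745
dz/dt = y/z · dy/dt = 114/(2√21745) · 4 = 228√21745/21745 ≈ 1.546 m/s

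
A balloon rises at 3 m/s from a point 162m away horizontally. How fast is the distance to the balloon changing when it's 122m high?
183√10282/10282 ≈ 1.805 m/s

z² = 162² + y²
z = √(162² + 122²) = 2√10282
dz/dt = y/z · dy/dt = 122/(2√10282) · 3 = 183√10282/10282 ≈ 1.805 m/s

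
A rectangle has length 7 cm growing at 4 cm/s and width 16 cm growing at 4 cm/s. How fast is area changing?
92 cm²/s

A = lw
dA/dt = w·dl/dt + l·dw/dt = 16·4 + 7·4 = 92 cm²/s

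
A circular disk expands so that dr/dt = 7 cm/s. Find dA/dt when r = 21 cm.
294π cm²/s

A = πr²
dA/dt = 2πr · dr/dt = 2π(21)(7) = 294π cm²/s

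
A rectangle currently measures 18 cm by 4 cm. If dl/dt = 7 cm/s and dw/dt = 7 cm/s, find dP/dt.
28 cm/s

P = 2(l + w)
dP/dt = 2(dl/dt + dw/dt) = 2(7 + 7) = 28 cm/s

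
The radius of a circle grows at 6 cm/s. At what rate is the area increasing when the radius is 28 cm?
336π cm²/s

A = πr²
dA/dt = 2πr · dr/dt = 2π(28)(6) = 336π cm²/s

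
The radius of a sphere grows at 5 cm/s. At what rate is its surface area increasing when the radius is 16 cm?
640π cm²/s

S = 4πr²
dS/dt = dS/dr · dr/dt = 8πr · 5
At r = 16: dS/dt = 640π cm²/s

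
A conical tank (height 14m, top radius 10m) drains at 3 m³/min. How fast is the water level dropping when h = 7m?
3/(25π) ≈ 0.0382 m/min

r/h = 10/14, so r = (5/7)h
V = (1/3)πr²h = (1/3)π((5/7)h)²h = (25/147)πh³
dV/dh = (25/49)πh²
dh/dt = (dV/dt)/(dV/dh) = -3/((25/49)π·7²) = -3/(25π) m/min
The level is dropping at 3/(25π) ≈ 0.0382 m/min.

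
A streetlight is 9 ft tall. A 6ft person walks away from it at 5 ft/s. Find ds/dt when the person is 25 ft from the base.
10 ft/s

By similar triangles: 9/(x+s) = 6/s
Solving: s = 6x/3
ds/dt = 6/3 · dx/dt = 2 · 5 = 10 ft/s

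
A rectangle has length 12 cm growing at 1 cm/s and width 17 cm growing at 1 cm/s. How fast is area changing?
29 cm²/s

A = lw
dA/dt = w·dl/dt + l·dw/dt = 17·1 + 12·1 = 29 cm²/s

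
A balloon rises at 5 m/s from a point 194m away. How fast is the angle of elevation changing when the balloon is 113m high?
0.019244 rad/s

tan(θ) = y/194
sec²(θ) · dθ/dt = (1/194) · dy/dt
dθ/dt = cos²(θ)/194 · 5 = 194/(194² + 113²) · 5
dθ/dt = 0.019244 rad/s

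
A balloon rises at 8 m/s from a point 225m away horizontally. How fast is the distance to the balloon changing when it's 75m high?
4√10/5 ≈ 2.53 m/s

z² = 225² + y²
z = √(225² + 75²) = 75√10
dz/dt = y/z · dy/dt = 75/(75√10) · 8 = 4√10/5 ≈ 2.53 m/s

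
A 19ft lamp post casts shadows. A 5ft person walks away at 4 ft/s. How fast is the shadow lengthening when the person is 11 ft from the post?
10/7 ft/s

By similar triangles: 19/(x+s) = 5/s
Solving: s = 5x/14
ds/dt = 5/14 · dx/dt = 5/14 · 4 = 10/7 ft/s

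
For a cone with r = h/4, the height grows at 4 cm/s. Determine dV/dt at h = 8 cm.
16π cm³/s

V = (1/3)π(h/4)²h = πh³/48
dV/dt = πh²/16 · 4
At h = 8: dV/dt = 16π cm³/s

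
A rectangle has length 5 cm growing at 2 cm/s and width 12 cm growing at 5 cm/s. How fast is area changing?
49 cm²/s

A = lw
dA/dt = w·dl/dt + l·dw/dt = 12·2 + 5·5 = 49 cm²/s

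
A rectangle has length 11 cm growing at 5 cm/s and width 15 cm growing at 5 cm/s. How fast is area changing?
130 cm²/s

A = lw
dA/dt = w·dl/dt + l·dw/dt = 15·5 + 11·5 = 130 cm²/s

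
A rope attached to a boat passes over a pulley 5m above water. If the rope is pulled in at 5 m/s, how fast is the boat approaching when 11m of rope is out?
55√6/24 ≈ 5.613 m/s

rope² = x² + 5²
x = √(11² - 5²) = 4√6
dx/dt = (rope/x) · d(rope)/dt = (11/(4√6)) · (-5) = -55√6/24 m/s
The boat approaches at 55√6/24 ≈ 5.613 m/s.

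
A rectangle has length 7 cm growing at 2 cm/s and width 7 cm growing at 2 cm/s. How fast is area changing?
28 cm²/s

A = lw
dA/dt = w·dl/dt + l·dw/dt = 7·2 + 7·2 = 28 cm²/s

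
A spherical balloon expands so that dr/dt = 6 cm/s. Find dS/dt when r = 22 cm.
1056π cm²/s

S = 4πr²
dS/dt = dS/dr · dr/dt = 8πr · 6
At r = 22: dS/dt = 1056π cm²/s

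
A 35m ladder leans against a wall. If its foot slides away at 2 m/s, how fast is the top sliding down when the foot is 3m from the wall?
3√19/76 ≈ 0.1721 m/s

x² + y² = 35²
2x·dx/dt + 2y·dy/dt = 0
dy/dt = -x/y · dx/dt = -3/(8√19) · 2 = -3√19/76 m/s
The top is descending at 3√19/76 ≈ 0.1721 m/s.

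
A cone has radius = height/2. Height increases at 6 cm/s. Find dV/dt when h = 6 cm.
54π cm³/s

V = (1/3)π(h/2)²h = πh³/12
dV/dt = πh²/4 · 6
At h = 6: dV/dt = 54π cm³/s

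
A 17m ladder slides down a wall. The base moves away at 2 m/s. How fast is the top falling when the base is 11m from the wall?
11√42/42 ≈ 1.697 m/s

x² + y² = 17²
2x·dx/dt + 2y·dy/dt = 0
dy/dt = -x/y · dx/dt = -11/(2√42) · 2 = -11√42/42 m/s
The top is descending at 11√42/42 ≈ 1.697 m/s.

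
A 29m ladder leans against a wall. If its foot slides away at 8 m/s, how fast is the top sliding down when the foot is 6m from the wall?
48√805/805 ≈ 1.692 m/s

x² + y² = 29²
2x·dx/dt + 2y·dy/dt = 0
dy/dt = -x/y · dx/dt = -6/√805 · 8 = -48√805/805 m/s
The top is descending at 48√805/805 ≈ 1.692 m/s.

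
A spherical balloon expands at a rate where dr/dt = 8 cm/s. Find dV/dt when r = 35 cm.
39200π cm³/s

V = (4/3)πr³
dV/dt = dV/dr · dr/dt = 4πr² · 8
At r = 35: dV/dt = 39200π cm³/s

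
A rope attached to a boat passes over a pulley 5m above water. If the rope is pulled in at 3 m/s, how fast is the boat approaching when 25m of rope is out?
5√6/4 ≈ 3.062 m/s

rope² = x² + 5²
x = √(25² - 5²) = 10√6
dx/dt = (rope/x) · d(rope)/dt = (25/(10√6)) · (-3) = -5√6/4 m/s
The boat approaches at 5√6/4 ≈ 3.062 m/s.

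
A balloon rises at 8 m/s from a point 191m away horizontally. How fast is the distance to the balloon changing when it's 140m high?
1120√56081/56081 ≈ 4.729 m/s

z² = 191² + y²
z = √(191² + 140²) = √56081
dz/dt = y/z · dy/dt = 140/√56081 · 8 = 1120√56081/56081 ≈ 4.729 m/s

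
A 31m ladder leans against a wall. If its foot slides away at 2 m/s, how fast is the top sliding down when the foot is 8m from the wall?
16√897/897 ≈ 0.5342 m/s

x² + y² = 31²
2x·dx/dt + 2y·dy/dt = 0
dy/dt = -x/y · dx/dt = -8/√897 · 2 = -16√897/897 m/s
The top is descending at 16√897/897 ≈ 0.5342 m/s.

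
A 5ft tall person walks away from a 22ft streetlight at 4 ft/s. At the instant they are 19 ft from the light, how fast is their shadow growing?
20/17 ft/s

By similar triangles: 22/(x+s) = 5/s
Solving: s = 5x/17
ds/dt = 5/17 · dx/dt = 5/17 · 4 = 20/17 ft/s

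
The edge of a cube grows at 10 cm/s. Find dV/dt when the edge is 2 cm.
120 cm³/s

V = s³
dV/dt = 3s² · ds/dt = 3·2²·10 = 120 cm³/s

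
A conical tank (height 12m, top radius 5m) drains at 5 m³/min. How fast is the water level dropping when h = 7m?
144/(245π) ≈ 0.1871 m/min

r/h = 5/12, so r = (5/12)h
V = (1/3)πr²h = (1/3)π((5/12)h)²h = (25/432)πh³
dV/dh = (25/144)πh²
dh/dt = (dV/dt)/(dV/dh) = -5/((25/144)π·7²) = -144/(245π) m/min
The level is dropping at 144/(245π) ≈ 0.1871 m/min.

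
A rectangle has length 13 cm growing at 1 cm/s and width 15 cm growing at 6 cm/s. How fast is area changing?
93 cm²/s

A = lw
dA/dt = w·dl/dt + l·dw/dt = 15·1 + 13·6 = 93 cm²/s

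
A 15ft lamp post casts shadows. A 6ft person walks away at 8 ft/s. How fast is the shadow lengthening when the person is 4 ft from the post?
16/3 ft/s

By similar triangles: 15/(x+s) = 6/s
Solving: s = 6x/9
ds/dt = 6/9 · dx/dt = 2/3 · 8 = 16/3 ft/s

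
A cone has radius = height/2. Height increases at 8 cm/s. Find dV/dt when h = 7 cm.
98π cm³/s

V = (1/3)π(h/2)²h = πh³/12
dV/dt = πh²/4 · 8
At h = 7: dV/dt = 98π cm³/s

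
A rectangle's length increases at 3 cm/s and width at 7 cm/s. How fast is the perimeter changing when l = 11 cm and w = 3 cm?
20 cm/s

P = 2(l + w)
dP/dt = 2(dl/dt + dw/dt) = 2(3 + 7) = 20 cm/s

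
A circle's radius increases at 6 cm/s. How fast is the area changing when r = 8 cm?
96π cm²/s

A = πr²
dA/dt = 2πr · dr/dt = 2π(8)(6) = 96π cm²/s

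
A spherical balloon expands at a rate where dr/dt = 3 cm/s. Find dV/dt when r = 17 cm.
3468π cm³/s

V = (4/3)πr³
dV/dt = dV/dr · dr/dt = 4πr² · 3
At r = 17: dV/dt = 3468π cm³/s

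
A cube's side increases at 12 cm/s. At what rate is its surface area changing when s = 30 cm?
4320 cm²/s

A = 6s²
dA/dt = 12s · ds/dt = 12·30·12 = 4320 cm²/s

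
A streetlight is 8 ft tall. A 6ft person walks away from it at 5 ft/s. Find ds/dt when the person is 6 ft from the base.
15 ft/s

By similar triangles: 8/(x+s) = 6/s
Solving: s = 6x/2
ds/dt = 6/2 · dx/dt = 3 · 5 = 15 ft/s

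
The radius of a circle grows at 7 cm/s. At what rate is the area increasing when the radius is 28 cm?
392π cm²/s

A = πr²
dA/dt = 2πr · dr/dt = 2π(28)(7) = 392π cm²/s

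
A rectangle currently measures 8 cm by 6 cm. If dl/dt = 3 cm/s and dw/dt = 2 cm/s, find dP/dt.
10 cm/s

P = 2(l + w)
dP/dt = 2(dl/dt + dw/dt) = 2(3 + 2) = 10 cm/s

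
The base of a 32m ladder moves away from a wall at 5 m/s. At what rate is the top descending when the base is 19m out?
95√663/663 ≈ 3.689 m/s

x² + y² = 32²
2x·dx/dt + 2y·dy/dt = 0
dy/dt = -x/y · dx/dt = -19/√663 · 5 = -95√663/663 m/s
The top is descending at 95√663/663 ≈ 3.689 m/s.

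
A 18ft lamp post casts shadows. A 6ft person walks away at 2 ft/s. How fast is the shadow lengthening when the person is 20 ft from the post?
1 ft/s

By similar triangles: 18/(x+s) = 6/s
Solving: s = 6x/12
ds/dt = 6/12 · dx/dt = 1/2 · 2 = 1 ft/s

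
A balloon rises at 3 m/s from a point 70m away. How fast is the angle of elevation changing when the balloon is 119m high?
0.011017 rad/s

tan(θ) = y/70
sec²(θ) · dθ/dt = (1/70) · dy/dt
dθ/dt = cos²(θ)/70 · 3 = 70/(70² + 119²) · 3
dθ/dt = 0.011017 rad/s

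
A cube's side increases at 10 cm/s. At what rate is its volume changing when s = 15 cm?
6750 cm³/s

V = s³
dV/dt = 3s² · ds/dt = 3·15²·10 = 6750 cm³/s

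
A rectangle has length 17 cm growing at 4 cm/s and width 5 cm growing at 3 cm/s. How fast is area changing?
71 cm²/s

A = lw
dA/dt = w·dl/dt + l·dw/dt = 5·4 + 17·3 = 71 cm²/s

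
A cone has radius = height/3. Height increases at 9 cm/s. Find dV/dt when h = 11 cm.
121π cm³/s

V = (1/3)π(h/3)²h = πh³/27
dV/dt = πh²/9 · 9
At h = 11: dV/dt = 121π cm³/s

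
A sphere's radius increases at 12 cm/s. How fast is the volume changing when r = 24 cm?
27648π cm³/s

V = (4/3)πr³
dV/dt = dV/dr · dr/dt = 4πr² · 12
At r = 24: dV/dt = 27648π cm³/s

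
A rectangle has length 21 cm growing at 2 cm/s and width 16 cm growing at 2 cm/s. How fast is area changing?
74 cm²/s

A = lw
dA/dt = w·dl/dt + l·dw/dt = 16·2 + 21·2 = 74 cm²/s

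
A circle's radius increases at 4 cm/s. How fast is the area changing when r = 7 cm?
56π cm²/s

A = πr²
dA/dt = 2πr · dr/dt = 2π(7)(4) = 56π cm²/s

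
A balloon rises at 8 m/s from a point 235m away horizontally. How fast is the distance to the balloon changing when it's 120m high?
192√2785/2785 ≈ 3.638 m/s

z² = 235² + y²
z = √(235² + 120²) = 5√2785
dz/dt = y/z · dy/dt = 120/(5√2785) · 8 = 192√2785/2785 ≈ 3.638 m/s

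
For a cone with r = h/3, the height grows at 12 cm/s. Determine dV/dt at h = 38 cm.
5776π/3 cm³/s

V = (1/3)π(h/3)²h = πh³/27
dV/dt = πh²/9 · 12
At h = 38: dV/dt = 5776π/3 cm³/s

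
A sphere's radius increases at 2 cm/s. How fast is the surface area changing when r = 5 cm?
80π cm²/s

S = 4πr²
dS/dt = dS/dr · dr/dt = 8πr · 2
At r = 5: dS/dt = 80π cm²/s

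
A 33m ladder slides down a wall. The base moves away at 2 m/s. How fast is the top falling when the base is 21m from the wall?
7√2/6 ≈ 1.65 m/s

x² + y² = 33²
2x·dx/dt + 2y·dy/dt = 0
dy/dt = -x/y · dx/dt = -21/(18√2) · 2 = -7√2/6 m/s
The top is descending at 7√2/6 ≈ 1.65 m/s.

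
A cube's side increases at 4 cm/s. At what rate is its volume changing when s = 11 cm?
1452 cm³/s

V = s³
dV/dt = 3s² · ds/dt = 3·11²·4 = 1452 cm³/s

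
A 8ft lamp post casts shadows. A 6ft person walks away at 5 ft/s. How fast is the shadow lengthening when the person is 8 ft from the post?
15 ft/s

By similar triangles: 8/(x+s) = 6/s
Solving: s = 6x/2
ds/dt = 6/2 · dx/dt = 3 · 5 = 15 ft/s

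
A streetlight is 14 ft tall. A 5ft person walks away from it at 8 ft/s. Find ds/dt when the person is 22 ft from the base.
40/9 ft/s

By similar triangles: 14/(x+s) = 5/s
Solving: s = 5x/9
ds/dt = 5/9 · dx/dt = 5/9 · 8 = 40/9 ft/s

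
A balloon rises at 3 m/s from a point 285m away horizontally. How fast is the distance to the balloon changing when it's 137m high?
411√346/5882 ≈ 1.3 m/s

z² = 285² + y²
z = √(285² + 137²) = 17√346
dz/dt = y/z · dy/dt = 137/(17√346) · 3 = 411√346/5882 ≈ 1.3 m/s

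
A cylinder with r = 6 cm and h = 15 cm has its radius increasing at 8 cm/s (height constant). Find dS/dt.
432π cm²/s

S = 2πrh + 2πr² (lateral + bases)
dS/dt = (2πh + 4πr)·dr/dt = (2π·15 + 4π·6)·8
= 432π cm²/s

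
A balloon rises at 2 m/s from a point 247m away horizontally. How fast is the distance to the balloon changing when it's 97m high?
97√70418/35209 ≈ 0.7311 m/s

z² = 247² + y²
z = √(247² + 97²) = √70418
dz/dt = y/z · dy/dt = 97/√70418 · 2 = 97√70418/35209 ≈ 0.7311 m/s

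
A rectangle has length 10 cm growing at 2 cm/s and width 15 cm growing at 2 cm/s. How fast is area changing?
50 cm²/s

A = lw
dA/dt = w·dl/dt + l·dw/dt = 15·2 + 10·2 = 50 cm²/s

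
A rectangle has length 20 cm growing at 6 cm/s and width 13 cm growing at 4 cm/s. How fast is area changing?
158 cm²/s

A = lw
dA/dt = w·dl/dt + l·dw/dt = 13·6 + 20·4 = 158 cm²/s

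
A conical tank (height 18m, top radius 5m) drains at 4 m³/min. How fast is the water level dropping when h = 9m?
16/(25π) ≈ 0.2037 m/min

r/h = 5/18, so r = (5/18)h
V = (1/3)πr²h = (1/3)π((5/18)h)²h = (25/972)πh³
dV/dh = (25/324)πh²
dh/dt = (dV/dt)/(dV/dh) = -4/((25/324)π·9²) = -16/(25π) m/min
The level is dropping at 16/(25π) ≈ 0.2037 m/min.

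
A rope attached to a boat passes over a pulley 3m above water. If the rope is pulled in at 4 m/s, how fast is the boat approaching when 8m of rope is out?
32√55/55 ≈ 4.315 m/s

rope² = x² + 3²
x = √(8² - 3²) = √55
dx/dt = (rope/x) · d(rope)/dt = (8/√55) · (-4) = -32√55/55 m/s
The boat approaches at 32√55/55 ≈ 4.315 m/s.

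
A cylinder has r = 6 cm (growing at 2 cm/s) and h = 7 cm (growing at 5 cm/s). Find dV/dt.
348π cm³/s

V = πr²h
dV/dt = 2πrh·dr/dt + πr²·dh/dt
= 2π(6)(7)(2) + π(6)²(5)
= 348π cm³/s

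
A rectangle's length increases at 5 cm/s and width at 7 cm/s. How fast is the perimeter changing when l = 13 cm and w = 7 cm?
24 cm/s

P = 2(l + w)
dP/dt = 2(dl/dt + dw/dt) = 2(5 + 7) = 24 cm/s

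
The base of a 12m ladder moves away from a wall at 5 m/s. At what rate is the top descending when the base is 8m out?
2√5 ≈ 4.472 m/s

x² + y² = 12²
2x·dx/dt + 2y·dy/dt = 0
dy/dt = -x/y · dx/dt = -8/(4√5) · 5 = -2√5 m/s
The top is descending at 2√5 ≈ 4.472 m/s.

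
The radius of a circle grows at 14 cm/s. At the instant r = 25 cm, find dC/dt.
28π cm/s

C = 2πr
dC/dt = 2π · dr/dt = 2π · 14 = 28π cm/s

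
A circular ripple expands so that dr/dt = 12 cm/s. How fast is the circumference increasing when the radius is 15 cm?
24π cm/s

C = 2πr
dC/dt = 2π · dr/dt = 2π · 12 = 24π cm/s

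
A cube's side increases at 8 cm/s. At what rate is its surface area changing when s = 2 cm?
192 cm²/s

A = 6s²
dA/dt = 12s · ds/dt = 12·2·8 = 192 cm²/s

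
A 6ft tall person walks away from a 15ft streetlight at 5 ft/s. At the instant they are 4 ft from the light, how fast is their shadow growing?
10/3 ft/s

By similar triangles: 15/(x+s) = 6/s
Solving: s = 6x/9
ds/dt = 6/9 · dx/dt = 2/3 · 5 = 10/3 ft/s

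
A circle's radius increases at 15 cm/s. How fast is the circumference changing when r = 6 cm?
30π cm/s

C = 2πr
dC/dt = 2π · dr/dt = 2π · 15 = 30π cm/s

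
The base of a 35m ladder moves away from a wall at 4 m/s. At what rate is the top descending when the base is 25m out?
5√6/3 ≈ 4.082 m/s

x² + y² = 35²
2x·dx/dt + 2y·dy/dt = 0
dy/dt = -x/y · dx/dt = -25/(10√6) · 4 = -5√6/3 m/s
The top is descending at 5√6/3 ≈ 4.082 m/s.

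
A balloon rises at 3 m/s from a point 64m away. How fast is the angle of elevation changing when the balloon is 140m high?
0.008103 rad/s

tan(θ) = y/64
sec²(θ) · dθ/dt = (1/64) · dy/dt
dθ/dt = cos²(θ)/64 · 3 = 64/(64² + 140²) · 3
dθ/dt = 0.008103 rad/s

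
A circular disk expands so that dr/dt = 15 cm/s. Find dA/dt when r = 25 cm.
750π cm²/s

A = πr²
dA/dt = 2πr · dr/dt = 2π(25)(15) = 750π cm²/s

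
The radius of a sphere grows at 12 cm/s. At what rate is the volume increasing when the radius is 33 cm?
52272π cm³/s

V = (4/3)πr³
dV/dt = dV/dr · dr/dt = 4πr² · 12
At r = 33: dV/dt = 52272π cm³/s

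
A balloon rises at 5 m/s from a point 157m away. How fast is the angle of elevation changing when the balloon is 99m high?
0.022787 rad/s

tan(θ) = y/157
sec²(θ) · dθ/dt = (1/157) · dy/dt
dθ/dt = cos²(θ)/157 · 5 = 157/(157² + 99²) · 5
dθ/dt = 0.022787 rad/s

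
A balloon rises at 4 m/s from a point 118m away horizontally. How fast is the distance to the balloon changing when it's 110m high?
110√6506/3253 ≈ 2.728 m/s

z² = 118² + y²
z = √(118² + 110²) = 2√6506
dz/dt = y/z · dy/dt = 110/(2√6506) · 4 = 110√6506/3253 ≈ 2.728 m/s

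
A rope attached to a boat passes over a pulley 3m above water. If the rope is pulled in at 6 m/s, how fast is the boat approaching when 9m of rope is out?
9√2/2 ≈ 6.364 m/s

rope² = x² + 3²
x = √(9² - 3²) = 6√2
dx/dt = (rope/x) · d(rope)/dt = (9/(6√2)) · (-6) = -9√2/2 m/s
The boat approaches at 9√2/2 ≈ 6.364 m/s.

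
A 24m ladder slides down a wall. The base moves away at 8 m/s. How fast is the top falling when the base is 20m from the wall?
40√11/11 ≈ 12.06 m/s

x² + y² = 24²
2x·dx/dt + 2y·dy/dt = 0
dy/dt = -x/y · dx/dt = -20/(4√11) · 8 = -40√11/11 m/s
The top is descending at 40√11/11 ≈ 12.06 m/s.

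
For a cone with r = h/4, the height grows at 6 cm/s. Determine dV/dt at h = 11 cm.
363π/8 cm³/s

V = (1/3)π(h/4)²h = πh³/48
dV/dt = πh²/16 · 6
At h = 11: dV/dt = 363π/8 cm³/s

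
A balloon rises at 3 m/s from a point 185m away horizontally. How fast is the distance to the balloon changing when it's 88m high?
264√41969/41969 ≈ 1.289 m/s

z² = 185² + y²
z = √(185² + 88²) = √41969
dz/dt = y/z · dy/dt = 88/√41969 · 3 = 264√41969/41969 ≈ 1.289 m/s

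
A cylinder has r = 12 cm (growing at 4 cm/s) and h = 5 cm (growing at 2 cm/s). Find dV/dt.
768π cm³/s

V = πr²h
dV/dt = 2πrh·dr/dt + πr²·dh/dt
= 2π(12)(5)(4) + π(12)²(2)
= 768π cm³/s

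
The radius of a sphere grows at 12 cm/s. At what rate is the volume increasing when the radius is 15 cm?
10800π cm³/s

V = (4/3)πr³
dV/dt = dV/dr · dr/dt = 4πr² · 12
At r = 15: dV/dt = 10800π cm³/s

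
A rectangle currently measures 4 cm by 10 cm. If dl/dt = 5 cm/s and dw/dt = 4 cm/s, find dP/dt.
18 cm/s

P = 2(l + w)
dP/dt = 2(dl/dt + dw/dt) = 2(5 + 4) = 18 cm/s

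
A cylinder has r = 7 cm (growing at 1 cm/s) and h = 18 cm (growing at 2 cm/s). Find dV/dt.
350π cm³/s

V = πr²h
dV/dt = 2πrh·dr/dt + πr²·dh/dt
= 2π(7)(18)(1) + π(7)²(2)
= 350π cm³/s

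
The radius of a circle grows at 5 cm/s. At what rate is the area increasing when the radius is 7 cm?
70π cm²/s

A = πr²
dA/dt = 2πr · dr/dt = 2π(7)(5) = 70π cm²/s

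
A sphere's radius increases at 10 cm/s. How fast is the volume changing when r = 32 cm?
40960π cm³/s

V = (4/3)πr³
dV/dt = dV/dr · dr/dt = 4πr² · 10
At r = 32: dV/dt = 40960π cm³/s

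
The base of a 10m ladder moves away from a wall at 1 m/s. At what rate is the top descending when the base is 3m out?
3√91/91 ≈ 0.3145 m/s

x² + y² = 10²
2x·dx/dt + 2y·dy/dt = 0
dy/dt = -x/y · dx/dt = -3/√91 · 1 = -3√91/91 m/s
The top is descending at 3√91/91 ≈ 0.3145 m/s.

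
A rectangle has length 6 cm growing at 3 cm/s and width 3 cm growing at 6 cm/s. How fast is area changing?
45 cm²/s

A = lw
dA/dt = w·dl/dt + l·dw/dt = 3·3 + 6·6 = 45 cm²/s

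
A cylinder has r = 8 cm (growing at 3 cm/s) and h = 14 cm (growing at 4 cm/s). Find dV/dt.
928π cm³/s

V = πr²h
dV/dt = 2πrh·dr/dt + πr²·dh/dt
= 2π(8)(14)(3) + π(8)²(4)
= 928π cm³/s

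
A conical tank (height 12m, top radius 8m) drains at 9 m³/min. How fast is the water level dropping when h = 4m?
81/(64π) ≈ 0.4029 m/min

r/h = 8/12, so r = (2/3)h
V = (1/3)πr²h = (1/3)π((2/3)h)²h = (4/27)πh³
dV/dh = (4/9)πh²
dh/dt = (dV/dt)/(dV/dh) = -9/((4/9)π·4²) = -81/(64π) m/min
The level is dropping at 81/(64π) ≈ 0.4029 m/min.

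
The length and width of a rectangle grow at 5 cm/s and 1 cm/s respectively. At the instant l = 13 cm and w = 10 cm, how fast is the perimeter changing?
12 cm/s

P = 2(l + w)
dP/dt = 2(dl/dt + dw/dt) = 2(5 + 1) = 12 cm/s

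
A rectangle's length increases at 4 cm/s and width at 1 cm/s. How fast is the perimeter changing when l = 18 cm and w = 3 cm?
10 cm/s

P = 2(l + w)
dP/dt = 2(dl/dt + dw/dt) = 2(4 + 1) = 10 cm/s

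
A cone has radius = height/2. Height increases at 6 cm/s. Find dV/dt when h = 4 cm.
24π cm³/s

V = (1/3)π(h/2)²h = πh³/12
dV/dt = πh²/4 · 6
At h = 4: dV/dt = 24π cm³/s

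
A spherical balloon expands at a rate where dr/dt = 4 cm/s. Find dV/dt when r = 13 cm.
2704π cm³/s

V = (4/3)πr³
dV/dt = dV/dr · dr/dt = 4πr² · 4
At r = 13: dV/dt = 2704π cm³/s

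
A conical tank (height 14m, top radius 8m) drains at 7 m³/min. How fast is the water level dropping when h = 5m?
343/(400π) ≈ 0.273 m/min

r/h = 8/14, so r = (4/7)h
V = (1/3)πr²h = (1/3)π((4/7)h)²h = (16/147)πh³
dV/dh = (16/49)πh²
dh/dt = (dV/dt)/(dV/dh) = -7/((16/49)π·5²) = -343/(400π) m/min
The level is dropping at 343/(400π) ≈ 0.273 m/min.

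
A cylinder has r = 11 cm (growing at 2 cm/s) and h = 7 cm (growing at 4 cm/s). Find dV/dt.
792π cm³/s

V = πr²h
dV/dt = 2πrh·dr/dt + πr²·dh/dt
= 2π(11)(7)(2) + π(11)²(4)
= 792π cm³/s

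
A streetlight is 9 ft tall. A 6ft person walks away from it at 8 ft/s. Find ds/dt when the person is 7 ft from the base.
16 ft/s

By similar triangles: 9/(x+s) = 6/s
Solving: s = 6x/3
ds/dt = 6/3 · dx/dt = 2 · 8 = 16 ft/s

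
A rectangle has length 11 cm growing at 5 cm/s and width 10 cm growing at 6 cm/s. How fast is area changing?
116 cm²/s

A = lw
dA/dt = w·dl/dt + l·dw/dt = 10·5 + 11·6 = 116 cm²/s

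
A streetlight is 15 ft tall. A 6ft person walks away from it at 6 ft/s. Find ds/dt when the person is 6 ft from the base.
4 ft/s

By similar triangles: 15/(x+s) = 6/s
Solving: s = 6x/9
ds/dt = 6/9 · dx/dt = 2/3 · 6 = 4 ft/s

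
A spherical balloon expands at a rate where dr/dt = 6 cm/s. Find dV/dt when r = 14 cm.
4704π cm³/s

V = (4/3)πr³
dV/dt = dV/dr · dr/dt = 4πr² · 6
At r = 14: dV/dt = 4704π cm³/s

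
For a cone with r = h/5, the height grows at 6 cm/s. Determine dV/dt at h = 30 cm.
216π cm³/s

V = (1/3)π(h/5)²h = πh³/75
dV/dt = πh²/25 · 6
At h = 30: dV/dt = 216π cm³/s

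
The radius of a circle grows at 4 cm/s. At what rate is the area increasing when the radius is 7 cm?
56π cm²/s

A = πr²
dA/dt = 2πr · dr/dt = 2π(7)(4) = 56π cm²/s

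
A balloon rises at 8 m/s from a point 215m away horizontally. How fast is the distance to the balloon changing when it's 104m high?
832√57041/57041 ≈ 3.484 m/s

z² = 215² + y²
z = √(215² + 104²) = √57041
dz/dt = y/z · dy/dt = 104/√57041 · 8 = 832√57041/57041 ≈ 3.484 m/s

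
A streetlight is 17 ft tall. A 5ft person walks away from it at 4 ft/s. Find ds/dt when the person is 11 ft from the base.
5/3 ft/s

By similar triangles: 17/(x+s) = 5/s
Solving: s = 5x/12
ds/dt = 5/12 · dx/dt = 5/12 · 4 = 5/3 ft/s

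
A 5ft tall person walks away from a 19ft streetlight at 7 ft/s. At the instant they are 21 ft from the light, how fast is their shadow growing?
5/2 ft/s

By similar triangles: 19/(x+s) = 5/s
Solving: s = 5x/14
ds/dt = 5/14 · dx/dt = 5/14 · 7 = 5/2 ft/s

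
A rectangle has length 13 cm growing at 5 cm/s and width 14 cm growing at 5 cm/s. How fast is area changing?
135 cm²/s

A = lw
dA/dt = w·dl/dt + l·dw/dt = 14·5 + 13·5 = 135 cm²/s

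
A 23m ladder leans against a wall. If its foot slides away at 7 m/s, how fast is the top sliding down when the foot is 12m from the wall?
12√385/55 ≈ 4.281 m/s

x² + y² = 23²
2x·dx/dt + 2y·dy/dt = 0
dy/dt = -x/y · dx/dt = -12/√385 · 7 = -12√385/55 m/s
The top is descending at 12√385/55 ≈ 4.281 m/s.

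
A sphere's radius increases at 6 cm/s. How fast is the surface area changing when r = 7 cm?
336π cm²/s

S = 4πr²
dS/dt = dS/dr · dr/dt = 8πr · 6
At r = 7: dS/dt = 336π cm²/s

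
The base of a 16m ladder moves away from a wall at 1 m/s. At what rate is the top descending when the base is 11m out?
11√15/45 ≈ 0.9467 m/s

x² + y² = 16²
2x·dx/dt + 2y·dy/dt = 0
dy/dt = -x/y · dx/dt = -11/(3√15) · 1 = -11√15/45 m/s
The top is descending at 11√15/45 ≈ 0.9467 m/s.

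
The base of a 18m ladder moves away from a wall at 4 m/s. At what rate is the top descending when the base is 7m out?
28√11/55 ≈ 1.688 m/s

x² + y² = 18²
2x·dx/dt + 2y·dy/dt = 0
dy/dt = -x/y · dx/dt = -7/(5√11) · 4 = -28√11/55 m/s
The top is descending at 28√11/55 ≈ 1.688 m/s.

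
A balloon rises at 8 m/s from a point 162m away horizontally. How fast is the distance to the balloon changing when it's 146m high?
292√11890/5945 ≈ 5.356 m/s

z² = 162² + y²
z = √(162² + 146²) = 2√11890
dz/dt = y/z · dy/dt = 146/(2√11890) · 8 = 292√11890/5945 ≈ 5.356 m/s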